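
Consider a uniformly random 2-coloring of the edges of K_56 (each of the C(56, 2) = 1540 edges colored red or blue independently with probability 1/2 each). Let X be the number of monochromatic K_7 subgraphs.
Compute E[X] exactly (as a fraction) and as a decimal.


Let X = Σ_S X_S over the C(56, 7) = 231917400 subsets S of size 7, where X_S = 1 if the K_7 on S is monochromatic.
For a fixed S, the K_7 on S has C(7, 2) = 21 edges. P[all 21 edges red] = (1/2)^21, and likewise for blue, so P[monochromatic] = 2·(1/2)^21 = 2^{1 − 21} = 1/1048576.
By linearity of expectation: E[X] = C(56, 7) · 2^{1 − 21} = 231917400 · 1/1048576 = 28989675/131072.
Numerically: E[X] ≈ 221.174.

E[X] = C(56,7)·2^(1−C(7,2)) = 28989675/131072 ≈ 221.174.


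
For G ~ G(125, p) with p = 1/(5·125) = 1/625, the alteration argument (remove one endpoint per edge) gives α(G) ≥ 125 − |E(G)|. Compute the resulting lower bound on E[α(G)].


E[|E(G)|] = C(125, 2)·p = 7750 · (1/625) = 62/5.
E[α(G)] ≥ n − E[|E(G)|] = 125 − 62/5 = 563/5.
Numerically: ≈ 112.6000.
(This is only a lower bound; the true E[α(G)] may be larger.)

E[α(G)] ≥ 563/5 ≈ 112.6000.


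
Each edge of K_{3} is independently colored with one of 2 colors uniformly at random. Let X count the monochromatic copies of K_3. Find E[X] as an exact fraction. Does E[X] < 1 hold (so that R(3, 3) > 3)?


E[X] = C(3, 3) · 2^{1 − 3} = 1 · 2^{−2} = 1/4.
As a reduced fraction: E[X] = 1/4 ≈ 0.250.
Is E[X] < 1? YES.
Since E[X] < 1, there exists a 2-coloring of K_{3} with no monochromatic K_3; hence R(3, 3) > 3.

E[X] = 1/4 ≈ 0.250; E[X] < 1, so R(3, 3) > 3.


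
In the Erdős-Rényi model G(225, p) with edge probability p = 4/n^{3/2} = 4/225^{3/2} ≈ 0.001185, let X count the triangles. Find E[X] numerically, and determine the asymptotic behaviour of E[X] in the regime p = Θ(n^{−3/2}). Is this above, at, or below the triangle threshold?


Number of potential triangles: C(225, 3) = 1873200.
Each occurs with probability p³ ≈ (0.001185)³ ≈ 1.664787e-09.
By linearity: E[X] = C(225, 3)·p³ ≈ 1873200 · 1.664787e-09 ≈ 0.0031.
Since α = 3/2 > 1, p = c/n^{3/2} = o(1/n) is below the triangle threshold p ~ 1/n. Asymptotically E[X] ~ (c³/6)·n^{3(1−α)} = (4³/6)·n^{-1.5} → 0, so by Markov's inequality G has no triangles w.h.p.

E[X] ≈ 0.0031; in regime p = Θ(1/n^{3/2}) E[X] tends to 0 (below the triangle threshold p ~ 1/n).


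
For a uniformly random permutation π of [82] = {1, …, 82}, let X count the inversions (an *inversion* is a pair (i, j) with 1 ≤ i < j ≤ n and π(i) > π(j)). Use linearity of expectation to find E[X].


Write X = Σ X_I over the C(82, 2) = 3321 pairs i < j, with X_I the indicator of one inversion.
There are 3321 indicators.
For each fixed pair i < j, the values π(i) and π(j) are two distinct elements of {1, …, 82} in uniformly random order; by symmetry P[π(i) > π(j)] = 1/2.
By linearity: E[X] = 3321 · (1/2) = C(82, 2) · (1/2) = 3321/2 = 3321/2 ≈ 1660.50000.

E[X] = 3321/2 = 1660.50000.


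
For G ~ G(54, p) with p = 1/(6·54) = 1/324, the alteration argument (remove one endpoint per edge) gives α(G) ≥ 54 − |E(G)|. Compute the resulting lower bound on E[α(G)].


E[|E(G)|] = C(54, 2)·p = 1431 · (1/324) = 53/12.
E[α(G)] ≥ n − E[|E(G)|] = 54 − 53/12 = 595/12.
Numerically: ≈ 49.58333.
(This is only a lower bound; the true E[α(G)] may be larger.)

E[α(G)] ≥ 595/12 ≈ 49.58333.


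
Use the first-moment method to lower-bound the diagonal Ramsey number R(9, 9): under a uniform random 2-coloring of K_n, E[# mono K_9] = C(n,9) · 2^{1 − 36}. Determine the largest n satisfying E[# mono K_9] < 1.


We need C(n, 9) · 2^{1 − 36} < 1, i.e. C(n, 9) < 2^{36 − 1} = 34359738368.
Check values of n near the boundary:
  n = 61: C(61, 9) = 17341763505; 17341763505 < 34359738368? YES
  n = 62: C(62, 9) = 20286591270; 20286591270 < 34359738368? YES
  n = 63: C(63, 9) = 23667689815; 23667689815 < 34359738368? YES
  n = 64: C(64, 9) = 27540584512; 27540584512 < 34359738368? YES
  n = 65: C(65, 9) = 31966749880; 31966749880 < 34359738368? YES
  n = 66: C(66, 9) = 37014131440; 37014131440 < 34359738368? NO
  n = 67: C(67, 9) = 42757703560; 42757703560 < 34359738368? NO
The largest n with C(n, 9) < 34359738368 is n = 65 (where E[X] = 3995843735/4294967296 ≈ 0.9304). Hence R(9, 9) > 65, i.e. R(9, 9) ≥ 66.

Largest n = 65; hence R(9, 9) > 65.


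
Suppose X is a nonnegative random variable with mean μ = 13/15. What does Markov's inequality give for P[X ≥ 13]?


μ = E[X] = 13/15, a = 13.
Markov: P[X ≥ 13] ≤ μ/a = (13/15)/13 = 1/15.
Numerically: ≈ 0.066667.
(Since a = 13 > μ = 0.866667, the bound 1/15 is < 1 and informative.)

P[X ≥ 13] ≤ 1/15 ≈ 0.066667.


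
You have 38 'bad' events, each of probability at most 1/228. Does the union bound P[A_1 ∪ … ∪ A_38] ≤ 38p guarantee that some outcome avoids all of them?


Union bound: P[∪_{i=1}^{38} A_i] ≤ Σ_i P[A_i] ≤ 38·p = 38·(1/228) = 1/6.
Numerically: 1/6 ≈ 0.16667.
Is 1/6 < 1? YES.
Since P[∪ A_i] ≤ 1/6 < 1, the complement has P[∩ A_i^c] ≥ 1 − 1/6 = 5/6 > 0, so some outcome avoids every A_i.

38·p = 1/6 ≈ 0.16667; existence CERTIFIED by the union bound.


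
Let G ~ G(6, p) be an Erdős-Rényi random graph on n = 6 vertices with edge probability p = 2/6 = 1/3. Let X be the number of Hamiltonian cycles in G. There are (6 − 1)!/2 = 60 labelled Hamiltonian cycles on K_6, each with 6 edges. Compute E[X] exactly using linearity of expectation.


K_6 has (6 − 1)!/2 = 60 labelled Hamiltonian cycles.
For each such Hamiltonian cycle H, let X_H = 1 if all 6 edges of H are present in G. Then P[X_H = 1] = p^{6} = (1/3)^{6} = 1/729.
By linearity: E[X] = Σ_H E[X_H] = 60 · p^{6} = 60 · 1/729 = 20/243.
Numerically: E[X] ≈ 0.082305.

E[X] = 60 · (1/3)^{6} = 20/243 ≈ 0.082305.


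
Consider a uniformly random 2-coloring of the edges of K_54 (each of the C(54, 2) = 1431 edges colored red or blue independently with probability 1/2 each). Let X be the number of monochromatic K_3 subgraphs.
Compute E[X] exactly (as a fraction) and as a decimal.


Let X = Σ_S X_S over the C(54, 3) = 24804 subsets S of size 3, where X_S = 1 if the K_3 on S is monochromatic.
For a fixed S, the K_3 on S has C(3, 2) = 3 edges. P[all 3 edges red] = (1/2)^3, and likewise for blue, so P[monochromatic] = 2·(1/2)^3 = 2^{1 − 3} = 1/4.
Summing: E[X] = C(54, 3) · 2^{1 − 3} = 24804 · 1/4 = 6201.
Numerically: E[X] ≈ 6201.0000.

E[X] = C(54,3)·2^(1−C(3,2)) = 6201 ≈ 6201.0000.


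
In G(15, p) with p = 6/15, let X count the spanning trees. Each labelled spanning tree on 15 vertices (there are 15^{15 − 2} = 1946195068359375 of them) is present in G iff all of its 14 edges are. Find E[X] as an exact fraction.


K_15 has 15^{15 − 2} = 1946195068359375 labelled spanning trees.
For each such spanning tree H, let X_H = 1 if all 14 edges of H are present in G. Then P[X_H = 1] = p^{14} = (2/5)^{14} = 16384/6103515625.
Summing the indicators: E[X] = Σ_H E[X_H] = 1946195068359375 · p^{14} = 1946195068359375 · 16384/6103515625 = 26121388032/5.
Numerically: E[X] ≈ 5.22428e+09.

E[X] = 1946195068359375 · (2/5)^{14} = 26121388032/5 ≈ 5.22428e+09.


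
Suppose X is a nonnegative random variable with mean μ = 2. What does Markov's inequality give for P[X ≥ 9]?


μ = E[X] = 2, a = 9.
Markov: P[X ≥ 9] ≤ μ/a = (2)/9 = 2/9.
Numerically: ≈ 0.22222.
(Since a = 9 > μ = 2.00000, the bound 2/9 is < 1 and informative.)

P[X ≥ 9] ≤ 2/9 ≈ 0.22222.


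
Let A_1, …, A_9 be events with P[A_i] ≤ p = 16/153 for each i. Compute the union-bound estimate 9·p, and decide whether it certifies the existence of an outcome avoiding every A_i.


Union bound: P[∪_{i=1}^{9} A_i] ≤ Σ_i P[A_i] ≤ 9·p = 9·(16/153) = 16/17.
Numerically: 16/17 ≈ 0.94118.
Is 16/17 < 1? YES.
Since P[∪ A_i] ≤ 16/17 < 1, the complement has P[∩ A_i^c] ≥ 1 − 16/17 = 1/17 > 0, so some outcome avoids every A_i.

9·p = 16/17 ≈ 0.94118; existence CERTIFIED by the union bound.


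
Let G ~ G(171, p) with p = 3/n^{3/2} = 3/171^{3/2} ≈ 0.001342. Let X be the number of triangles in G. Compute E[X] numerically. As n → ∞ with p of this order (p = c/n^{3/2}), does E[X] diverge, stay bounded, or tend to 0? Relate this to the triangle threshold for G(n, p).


Number of potential triangles: C(171, 3) = 818805.
Each occurs with probability p³ ≈ (0.001342)³ ≈ 2.414801e-09.
By linearity: E[X] = C(171, 3)·p³ ≈ 818805 · 2.414801e-09 ≈ 0.0020.
Since α = 3/2 > 1, p = c/n^{3/2} = o(1/n) is below the triangle threshold p ~ 1/n. Asymptotically E[X] ~ (c³/6)·n^{3(1−α)} = (3³/6)·n^{-1.5} → 0, so by Markov's inequality G has no triangles w.h.p.

E[X] ≈ 0.0020; in regime p = Θ(1/n^{3/2}) E[X] tends to 0 (below the triangle threshold p ~ 1/n).


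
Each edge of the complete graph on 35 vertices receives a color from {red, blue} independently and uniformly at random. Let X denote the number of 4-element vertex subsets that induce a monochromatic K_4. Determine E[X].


Let X = Σ_S X_S over the C(35, 4) = 52360 subsets S of size 4, where X_S = 1 if the K_4 on S is monochromatic.
For a fixed S, the K_4 on S has C(4, 2) = 6 edges. P[all 6 edges red] = (1/2)^6, and likewise for blue, so P[monochromatic] = 2·(1/2)^6 = 2^{1 − 6} = 1/32.
By linearity of expectation: E[X] = C(35, 4) · 2^{1 − 6} = 52360 · 1/32 = 6545/4.
Numerically: E[X] ≈ 1636.2500.

E[X] = C(35,4)·2^(1−C(4,2)) = 6545/4 ≈ 1636.2500.


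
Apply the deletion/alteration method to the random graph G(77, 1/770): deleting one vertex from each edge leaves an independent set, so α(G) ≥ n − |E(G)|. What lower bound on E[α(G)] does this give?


E[|E(G)|] = C(77, 2)·p = 2926 · (1/770) = 19/5.
E[α(G)] ≥ n − E[|E(G)|] = 77 − 19/5 = 366/5.
Numerically: ≈ 73.20000.
(This is only a lower bound; the true E[α(G)] may be larger.)

E[α(G)] ≥ 366/5 ≈ 73.20000.


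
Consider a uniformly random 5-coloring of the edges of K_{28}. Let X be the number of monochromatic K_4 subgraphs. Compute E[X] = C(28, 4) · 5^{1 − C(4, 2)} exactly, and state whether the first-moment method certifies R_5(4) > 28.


E[X] = C(28, 4) · 5^{1 − 6} = 20475 · 5^{−5} = 20475/3125.
As a reduced fraction: E[X] = 819/125 ≈ 6.55200.
Is E[X] < 1? NO.
Since E[X] ≥ 1, the first-moment bound is inconclusive at n = 28; it does NOT by itself certify R_5(4) > 28.

E[X] = 819/125 ≈ 6.55200; E[X] ≥ 1; first-moment method inconclusive here.


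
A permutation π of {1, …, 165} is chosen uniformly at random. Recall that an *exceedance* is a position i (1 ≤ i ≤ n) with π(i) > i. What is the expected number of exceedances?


Write X = Σ_{i=1}^{165} X_i, where X_i = 1_{π(i) > i}.
For each fixed i, π(i) is uniform over {1, …, 165} (marginal of a uniform permutation), so P[π(i) > i] = (n − i)/n. Summing: Σ_{i=1}^{165} (n − i)/n = (0 + 1 + … + 164)/165 = 165(165 − 1)/(2·165) = (165 − 1)/2.
Hence E[X] = Σ_{i=1}^{165} (165 − i)/165 = 82 ≈ 82.000.

E[X] = 82 = 82.000.


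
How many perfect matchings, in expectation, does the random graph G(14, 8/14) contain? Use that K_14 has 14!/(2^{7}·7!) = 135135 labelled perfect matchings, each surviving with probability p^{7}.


K_14 has 14!/(2^{7}·7!) = 135135 labelled perfect matchings.
For each such perfect matching H, let X_H = 1 if all 7 edges of H are present in G. Then P[X_H = 1] = p^{7} = (4/7)^{7} = 16384/823543.
By linearity: E[X] = Σ_H E[X_H] = 135135 · p^{7} = 135135 · 16384/823543 = 316293120/117649.
Numerically: E[X] ≈ 2688.4.

E[X] = 135135 · (4/7)^{7} = 316293120/117649 ≈ 2688.4.


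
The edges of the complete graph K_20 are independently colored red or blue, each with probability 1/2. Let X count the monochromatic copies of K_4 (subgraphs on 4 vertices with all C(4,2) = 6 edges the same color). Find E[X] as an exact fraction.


Let X = Σ_S X_S over the C(20, 4) = 4845 subsets S of size 4, where X_S = 1 if the K_4 on S is monochromatic.
For a fixed S, the K_4 on S has C(4, 2) = 6 edges. P[all 6 edges red] = (1/2)^6, and likewise for blue, so P[monochromatic] = 2·(1/2)^6 = 2^{1 − 6} = 1/32.
By linearity of expectation: E[X] = C(20, 4) · 2^{1 − 6} = 4845 · 1/32 = 4845/32.
Numerically: E[X] ≈ 151.40625.

E[X] = C(20,4)·2^(1−C(4,2)) = 4845/32 ≈ 151.40625.


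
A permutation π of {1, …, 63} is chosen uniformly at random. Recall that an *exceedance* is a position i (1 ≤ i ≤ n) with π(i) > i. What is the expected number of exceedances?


Write X = Σ_{i=1}^{63} X_i, where X_i = 1_{π(i) > i}.
For each fixed i, π(i) is uniform over {1, …, 63} (marginal of a uniform permutation), so P[π(i) > i] = (n − i)/n. Summing: Σ_{i=1}^{63} (n − i)/n = (0 + 1 + … + 62)/63 = 63(63 − 1)/(2·63) = (63 − 1)/2.
Hence E[X] = Σ_{i=1}^{63} (63 − i)/63 = 31 ≈ 31.00000.

E[X] = 31 = 31.00000.


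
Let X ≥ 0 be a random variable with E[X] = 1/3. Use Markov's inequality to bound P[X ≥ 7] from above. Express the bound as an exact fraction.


μ = E[X] = 1/3, a = 7.
Markov: P[X ≥ 7] ≤ μ/a = (1/3)/7 = 1/21.
Numerically: ≈ 0.0476.
(Since a = 7 > μ = 0.3333, the bound 1/21 is < 1 and informative.)

P[X ≥ 7] ≤ 1/21 ≈ 0.0476.


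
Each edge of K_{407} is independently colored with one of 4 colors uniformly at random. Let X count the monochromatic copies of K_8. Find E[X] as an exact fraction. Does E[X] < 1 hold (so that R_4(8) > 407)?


E[X] = C(407, 8) · 4^{1 − 28} = 17424959239309050 · 4^{−27} = 17424959239309050/18014398509481984.
As a reduced fraction: E[X] = 8712479619654525/9007199254740992 ≈ 0.9673.
Is E[X] < 1? YES.
Since E[X] < 1, there exists a 4-coloring of K_{407} with no monochromatic K_8; hence R_4(8) > 407.

E[X] = 8712479619654525/9007199254740992 ≈ 0.9673; E[X] < 1, so R_4(8) > 407.


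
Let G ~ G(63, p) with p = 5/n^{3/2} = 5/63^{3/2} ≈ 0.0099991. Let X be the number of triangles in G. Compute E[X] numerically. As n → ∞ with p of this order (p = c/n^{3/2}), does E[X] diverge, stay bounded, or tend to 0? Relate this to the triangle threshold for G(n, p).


Number of potential triangles: C(63, 3) = 39711.
Each occurs with probability p³ ≈ (0.0099991)³ ≈ 9.9971807e-07.
By linearity: E[X] = C(63, 3)·p³ ≈ 39711 · 9.9971807e-07 ≈ 0.03970.
Since α = 3/2 > 1, p = c/n^{3/2} = o(1/n) is below the triangle threshold p ~ 1/n. Asymptotically E[X] ~ (c³/6)·n^{3(1−α)} = (5³/6)·n^{-1.5} → 0, so by Markov's inequality G has no triangles w.h.p.

E[X] ≈ 0.03970; in regime p = Θ(1/n^{3/2}) E[X] tends to 0 (below the triangle threshold p ~ 1/n).


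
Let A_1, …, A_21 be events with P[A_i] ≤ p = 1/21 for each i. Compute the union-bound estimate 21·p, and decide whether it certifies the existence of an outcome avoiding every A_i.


Union bound: P[∪_{i=1}^{21} A_i] ≤ Σ_i P[A_i] ≤ 21·p = 21·(1/21) = 1.
Numerically: 1 ≈ 1.0000.
Is 1 < 1? NO.
Since the bound 1 is ≥ 1, the union bound is uninformative here; it does NOT by itself certify existence.

21·p = 1 ≈ 1.0000; existence NOT certified by the union bound.


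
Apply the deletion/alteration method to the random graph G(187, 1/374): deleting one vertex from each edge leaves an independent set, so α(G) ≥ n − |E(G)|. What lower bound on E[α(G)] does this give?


E[|E(G)|] = C(187, 2)·p = 17391 · (1/374) = 93/2.
E[α(G)] ≥ n − E[|E(G)|] = 187 − 93/2 = 281/2.
Numerically: ≈ 140.500.
(This is only a lower bound; the true E[α(G)] may be larger.)

E[α(G)] ≥ 281/2 ≈ 140.500.


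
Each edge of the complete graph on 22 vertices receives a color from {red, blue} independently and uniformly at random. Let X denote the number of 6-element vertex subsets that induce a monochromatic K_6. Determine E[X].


Let X = Σ_S X_S over the C(22, 6) = 74613 subsets S of size 6, where X_S = 1 if the K_6 on S is monochromatic.
For a fixed S, the K_6 on S has C(6, 2) = 15 edges. P[all 15 edges red] = (1/2)^15, and likewise for blue, so P[monochromatic] = 2·(1/2)^15 = 2^{1 − 15} = 1/16384.
By linearity of expectation: E[X] = C(22, 6) · 2^{1 − 15} = 74613 · 1/16384 = 74613/16384.
Numerically: E[X] ≈ 4.554.

E[X] = C(22,6)·2^(1−C(6,2)) = 74613/16384 ≈ 4.554.


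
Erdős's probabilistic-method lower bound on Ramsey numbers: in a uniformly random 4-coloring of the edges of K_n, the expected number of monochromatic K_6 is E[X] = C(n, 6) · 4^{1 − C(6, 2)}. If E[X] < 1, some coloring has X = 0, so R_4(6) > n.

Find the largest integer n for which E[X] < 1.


We need C(n, 6) · 4^{1 − 15} < 1, i.e. C(n, 6) < 4^{15 − 1} = 268435456.
Check values of n near the boundary:
  n = 75: C(75, 6) = 201359550; 201359550 < 268435456? YES
  n = 76: C(76, 6) = 218618940; 218618940 < 268435456? YES
  n = 77: C(77, 6) = 237093780; 237093780 < 268435456? YES
  n = 78: C(78, 6) = 256851595; 256851595 < 268435456? YES
  n = 79: C(79, 6) = 277962685; 277962685 < 268435456? NO
The largest n with C(n, 6) < 268435456 is n = 78 (where E[X] = 256851595/268435456 ≈ 0.957). Hence R_4(6) > 78, i.e. R_4(6) ≥ 79.

Largest n = 78; hence R_4(6) > 78.


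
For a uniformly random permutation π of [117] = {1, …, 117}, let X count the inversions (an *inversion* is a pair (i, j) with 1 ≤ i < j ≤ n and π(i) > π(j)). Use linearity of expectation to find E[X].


Write X = Σ X_I over the C(117, 2) = 6786 pairs i < j, with X_I the indicator of one inversion.
There are 6786 indicators.
For each fixed pair i < j, the values π(i) and π(j) are two distinct elements of {1, …, 117} in uniformly random order; by symmetry P[π(i) > π(j)] = 1/2.
By linearity: E[X] = 6786 · (1/2) = C(117, 2) · (1/2) = 6786/2 = 3393 ≈ 3393.00000.

E[X] = 3393 = 3393.00000.


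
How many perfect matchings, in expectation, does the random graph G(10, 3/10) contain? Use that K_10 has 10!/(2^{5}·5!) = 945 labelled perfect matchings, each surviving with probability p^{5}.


K_10 has 10!/(2^{5}·5!) = 945 labelled perfect matchings.
For each such perfect matching H, let X_H = 1 if all 5 edges of H are present in G. Then P[X_H = 1] = p^{5} = (3/10)^{5} = 243/100000.
By linearity of expectation: E[X] = Σ_H E[X_H] = 945 · p^{5} = 945 · 243/100000 = 45927/20000.
Numerically: E[X] ≈ 2.29635.

E[X] = 945 · (3/10)^{5} = 45927/20000 ≈ 2.29635.


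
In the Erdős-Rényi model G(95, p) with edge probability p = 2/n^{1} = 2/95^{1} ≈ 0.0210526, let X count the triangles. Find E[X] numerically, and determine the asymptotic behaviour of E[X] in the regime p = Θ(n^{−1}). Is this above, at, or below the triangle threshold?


Number of potential triangles: C(95, 3) = 138415.
Each occurs with probability p³ ≈ (0.0210526)³ ≈ 9.33080624e-06.
By linearity: E[X] = C(95, 3)·p³ ≈ 138415 · 9.33080624e-06 ≈ 1.291524.
Here α = 1, so p = 2/n is exactly at the triangle threshold p ~ 1/n. Asymptotically E[X] → c³/6 = 2³/6 = 4/3 ≈ 1.333333, a bounded constant. In this regime the triangle count is asymptotically Poisson(c³/6).

E[X] ≈ 1.291524; in regime p = Θ(1/n^{1}) E[X] stays bounded (at the triangle threshold p ~ 1/n).


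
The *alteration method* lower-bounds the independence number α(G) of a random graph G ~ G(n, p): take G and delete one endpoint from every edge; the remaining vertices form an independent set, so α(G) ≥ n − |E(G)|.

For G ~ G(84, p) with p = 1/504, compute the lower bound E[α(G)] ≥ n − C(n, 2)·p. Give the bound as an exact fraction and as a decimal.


E[|E(G)|] = C(84, 2)·p = 3486 · (1/504) = 83/12.
E[α(G)] ≥ n − E[|E(G)|] = 84 − 83/12 = 925/12.
Numerically: ≈ 77.083.
(This is only a lower bound; the true E[α(G)] may be larger.)

E[α(G)] ≥ 925/12 ≈ 77.083.


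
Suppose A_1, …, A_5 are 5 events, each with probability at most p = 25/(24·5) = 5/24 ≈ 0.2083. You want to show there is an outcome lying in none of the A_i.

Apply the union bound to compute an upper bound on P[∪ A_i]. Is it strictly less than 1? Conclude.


Union bound: P[∪_{i=1}^{5} A_i] ≤ Σ_i P[A_i] ≤ 5·p = 5·(5/24) = 25/24.
Numerically: 25/24 ≈ 1.0417.
Is 25/24 < 1? NO.
Since the bound 25/24 is ≥ 1, the union bound is uninformative here; it does NOT by itself certify existence.

5·p = 25/24 ≈ 1.0417; existence NOT certified by the union bound.


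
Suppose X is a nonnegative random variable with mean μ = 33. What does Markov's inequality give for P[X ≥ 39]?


μ = E[X] = 33, a = 39.
Markov: P[X ≥ 39] ≤ μ/a = (33)/39 = 11/13.
Numerically: ≈ 0.8462.
(Since a = 39 > μ = 33.0000, the bound 11/13 is < 1 and informative.)

P[X ≥ 39] ≤ 11/13 ≈ 0.8462.


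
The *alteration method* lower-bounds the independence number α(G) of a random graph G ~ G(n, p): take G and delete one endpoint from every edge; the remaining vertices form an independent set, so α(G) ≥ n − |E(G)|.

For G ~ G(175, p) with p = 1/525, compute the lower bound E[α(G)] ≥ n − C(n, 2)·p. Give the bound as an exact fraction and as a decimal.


E[|E(G)|] = C(175, 2)·p = 15225 · (1/525) = 29.
E[α(G)] ≥ n − E[|E(G)|] = 175 − 29 = 146.
Numerically: ≈ 146.000.
(This is only a lower bound; the true E[α(G)] may be larger.)

E[α(G)] ≥ 146 ≈ 146.000.


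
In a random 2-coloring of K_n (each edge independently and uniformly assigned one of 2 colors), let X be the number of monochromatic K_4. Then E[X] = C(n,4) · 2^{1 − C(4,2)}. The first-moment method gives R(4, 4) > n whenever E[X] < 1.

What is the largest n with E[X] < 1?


We need C(n, 4) · 2^{1 − 6} < 1, i.e. C(n, 4) < 2^{6 − 1} = 32.
Check values of n near the boundary:
  n = 5: C(5, 4) = 5; 5 < 32? YES
  n = 6: C(6, 4) = 15; 15 < 32? YES
  n = 7: C(7, 4) = 35; 35 < 32? NO
  n = 8: C(8, 4) = 70; 70 < 32? NO
The largest n with C(n, 4) < 32 is n = 6 (where E[X] = 15/32 ≈ 0.468750). Hence R(4, 4) > 6, i.e. R(4, 4) ≥ 7.

Largest n = 6; hence R(4, 4) > 6.


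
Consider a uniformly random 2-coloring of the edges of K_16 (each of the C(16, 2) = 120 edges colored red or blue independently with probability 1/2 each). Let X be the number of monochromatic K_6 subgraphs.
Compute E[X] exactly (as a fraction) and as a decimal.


Let X = Σ_S X_S over the C(16, 6) = 8008 subsets S of size 6, where X_S = 1 if the K_6 on S is monochromatic.
For a fixed S, the K_6 on S has C(6, 2) = 15 edges. P[all 15 edges red] = (1/2)^15, and likewise for blue, so P[monochromatic] = 2·(1/2)^15 = 2^{1 − 15} = 1/16384.
By linearity: E[X] = C(16, 6) · 2^{1 − 15} = 8008 · 1/16384 = 1001/2048.
Numerically: E[X] ≈ 0.4888.

E[X] = C(16,6)·2^(1−C(6,2)) = 1001/2048 ≈ 0.4888.


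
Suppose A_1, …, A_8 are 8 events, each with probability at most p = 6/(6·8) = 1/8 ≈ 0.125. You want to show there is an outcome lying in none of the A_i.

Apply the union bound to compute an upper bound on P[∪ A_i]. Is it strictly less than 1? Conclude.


Union bound: P[∪_{i=1}^{8} A_i] ≤ Σ_i P[A_i] ≤ 8·p = 8·(1/8) = 1.
Numerically: 1 ≈ 1.000.
Is 1 < 1? NO.
Since the bound 1 is ≥ 1, the union bound is uninformative here; it does NOT by itself certify existence.

8·p = 1 ≈ 1.000; existence NOT certified by the union bound.


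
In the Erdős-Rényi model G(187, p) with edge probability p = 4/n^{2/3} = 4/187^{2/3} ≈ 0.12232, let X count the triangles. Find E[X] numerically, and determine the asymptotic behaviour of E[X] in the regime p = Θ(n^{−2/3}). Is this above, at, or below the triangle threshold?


Number of potential triangles: C(187, 3) = 1072445.
Each occurs with probability p³ ≈ (0.12232)³ ≈ 1.8301925e-03.
By linearity: E[X] = C(187, 3)·p³ ≈ 1072445 · 1.8301925e-03 ≈ 1962.78075.
Since α = 2/3 < 1, p = c/n^{2/3} ≫ 1/n is above the triangle threshold p ~ 1/n. Asymptotically E[X] ~ (c³/6)·n^{3(1−α)} = (4³/6)·n^{1} → ∞; triangles are abundant w.h.p.

E[X] ≈ 1962.78075; in regime p = Θ(1/n^{2/3}) E[X] diverges (above the triangle threshold p ~ 1/n).


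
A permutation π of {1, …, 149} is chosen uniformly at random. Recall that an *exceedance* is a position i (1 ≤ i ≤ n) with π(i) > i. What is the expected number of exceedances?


Write X = Σ_{i=1}^{149} X_i, where X_i = 1_{π(i) > i}.
For each fixed i, π(i) is uniform over {1, …, 149} (marginal of a uniform permutation), so P[π(i) > i] = (n − i)/n. Summing: Σ_{i=1}^{149} (n − i)/n = (0 + 1 + … + 148)/149 = 149(149 − 1)/(2·149) = (149 − 1)/2.
Hence E[X] = Σ_{i=1}^{149} (149 − i)/149 = 74 ≈ 74.0000.

E[X] = 74 = 74.0000.


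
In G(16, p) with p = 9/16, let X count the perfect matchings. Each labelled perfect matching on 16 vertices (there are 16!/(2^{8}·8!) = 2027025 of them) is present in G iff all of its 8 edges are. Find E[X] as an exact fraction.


K_16 has 16!/(2^{8}·8!) = 2027025 labelled perfect matchings.
For each such perfect matching H, let X_H = 1 if all 8 edges of H are present in G. Then P[X_H = 1] = p^{8} = (9/16)^{8} = 43046721/4294967296.
By linearity of expectation: E[X] = Σ_H E[X_H] = 2027025 · p^{8} = 2027025 · 43046721/4294967296 = 87256779635025/4294967296.
Numerically: E[X] ≈ 20316.1.

E[X] = 2027025 · (9/16)^{8} = 87256779635025/4294967296 ≈ 20316.1.


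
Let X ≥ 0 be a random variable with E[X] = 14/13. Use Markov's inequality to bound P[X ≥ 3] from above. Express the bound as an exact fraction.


μ = E[X] = 14/13, a = 3.
Markov: P[X ≥ 3] ≤ μ/a = (14/13)/3 = 14/39.
Numerically: ≈ 0.359.
(Since a = 3 > μ = 1.077, the bound 14/39 is < 1 and informative.)

P[X ≥ 3] ≤ 14/39 ≈ 0.359.


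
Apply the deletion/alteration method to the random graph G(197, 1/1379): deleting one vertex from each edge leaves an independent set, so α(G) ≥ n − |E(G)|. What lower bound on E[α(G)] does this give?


E[|E(G)|] = C(197, 2)·p = 19306 · (1/1379) = 14.
E[α(G)] ≥ n − E[|E(G)|] = 197 − 14 = 183.
Numerically: ≈ 183.00000.
(This is only a lower bound; the true E[α(G)] may be larger.)

E[α(G)] ≥ 183 ≈ 183.00000.


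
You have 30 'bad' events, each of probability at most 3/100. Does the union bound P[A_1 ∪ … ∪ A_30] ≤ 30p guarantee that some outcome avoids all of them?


Union bound: P[∪_{i=1}^{30} A_i] ≤ Σ_i P[A_i] ≤ 30·p = 30·(3/100) = 9/10.
Numerically: 9/10 ≈ 0.9000.
Is 9/10 < 1? YES.
Since P[∪ A_i] ≤ 9/10 < 1, the complement has P[∩ A_i^c] ≥ 1 − 9/10 = 1/10 > 0, so some outcome avoids every A_i.

30·p = 9/10 ≈ 0.9000; existence CERTIFIED by the union bound.


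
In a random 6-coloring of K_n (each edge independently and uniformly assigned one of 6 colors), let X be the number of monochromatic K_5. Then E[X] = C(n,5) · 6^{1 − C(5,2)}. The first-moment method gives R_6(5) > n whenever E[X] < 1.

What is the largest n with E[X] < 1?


We need C(n, 5) · 6^{1 − 10} < 1, i.e. C(n, 5) < 6^{10 − 1} = 10077696.
Check values of n near the boundary:
  n = 63: C(63, 5) = 7028847; 7028847 < 10077696? YES
  n = 64: C(64, 5) = 7624512; 7624512 < 10077696? YES
  n = 65: C(65, 5) = 8259888; 8259888 < 10077696? YES
  n = 66: C(66, 5) = 8936928; 8936928 < 10077696? YES
  n = 67: C(67, 5) = 9657648; 9657648 < 10077696? YES
  n = 68: C(68, 5) = 10424128; 10424128 < 10077696? NO
The largest n with C(n, 5) < 10077696 is n = 67 (where E[X] = 67067/69984 ≈ 0.9583190). Hence R_6(5) > 67, i.e. R_6(5) ≥ 68.

Largest n = 67; hence R_6(5) > 67.


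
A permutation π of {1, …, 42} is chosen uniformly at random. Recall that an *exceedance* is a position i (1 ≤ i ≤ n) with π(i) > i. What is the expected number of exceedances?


Write X = Σ_{i=1}^{42} X_i, where X_i = 1_{π(i) > i}.
For each fixed i, π(i) is uniform over {1, …, 42} (marginal of a uniform permutation), so P[π(i) > i] = (n − i)/n. Summing: Σ_{i=1}^{42} (n − i)/n = (0 + 1 + … + 41)/42 = 42(42 − 1)/(2·42) = (42 − 1)/2.
Hence E[X] = Σ_{i=1}^{42} (42 − i)/42 = 41/2 ≈ 20.500000.

E[X] = 41/2 = 20.500000.


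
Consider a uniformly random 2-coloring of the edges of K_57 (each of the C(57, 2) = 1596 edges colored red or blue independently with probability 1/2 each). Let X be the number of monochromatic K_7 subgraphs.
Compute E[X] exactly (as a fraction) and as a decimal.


Let X = Σ_S X_S over the C(57, 7) = 264385836 subsets S of size 7, where X_S = 1 if the K_7 on S is monochromatic.
For a fixed S, the K_7 on S has C(7, 2) = 21 edges. P[all 21 edges red] = (1/2)^21, and likewise for blue, so P[monochromatic] = 2·(1/2)^21 = 2^{1 − 21} = 1/1048576.
Summing: E[X] = C(57, 7) · 2^{1 − 21} = 264385836 · 1/1048576 = 66096459/262144.
Numerically: E[X] ≈ 252.138.

E[X] = C(57,7)·2^(1−C(7,2)) = 66096459/262144 ≈ 252.138.


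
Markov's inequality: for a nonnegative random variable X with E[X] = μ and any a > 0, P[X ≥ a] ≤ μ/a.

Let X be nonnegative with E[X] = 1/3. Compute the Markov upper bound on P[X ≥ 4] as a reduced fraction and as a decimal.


μ = E[X] = 1/3, a = 4.
Markov: P[X ≥ 4] ≤ μ/a = (1/3)/4 = 1/12.
Numerically: ≈ 0.083333.
(Since a = 4 > μ = 0.333333, the bound 1/12 is < 1 and informative.)

P[X ≥ 4] ≤ 1/12 ≈ 0.083333.


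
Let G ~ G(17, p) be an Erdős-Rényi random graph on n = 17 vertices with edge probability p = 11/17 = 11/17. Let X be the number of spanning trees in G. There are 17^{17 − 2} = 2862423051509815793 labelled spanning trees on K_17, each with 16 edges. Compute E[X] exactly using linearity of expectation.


K_17 has 17^{17 − 2} = 2862423051509815793 labelled spanning trees.
For each such spanning tree H, let X_H = 1 if all 16 edges of H are present in G. Then P[X_H = 1] = p^{16} = (11/17)^{16} = 45949729863572161/48661191875666868481.
Summing the indicators: E[X] = Σ_H E[X_H] = 2862423051509815793 · p^{16} = 2862423051509815793 · 45949729863572161/48661191875666868481 = 45949729863572161/17.
Numerically: E[X] ≈ 2.703e+15.

E[X] = 2862423051509815793 · (11/17)^{16} = 45949729863572161/17 ≈ 2.703e+15.


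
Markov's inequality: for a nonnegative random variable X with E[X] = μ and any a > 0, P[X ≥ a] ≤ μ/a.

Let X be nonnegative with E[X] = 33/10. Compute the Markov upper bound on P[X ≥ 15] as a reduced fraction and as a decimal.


μ = E[X] = 33/10, a = 15.
Markov: P[X ≥ 15] ≤ μ/a = (33/10)/15 = 11/50.
Numerically: ≈ 0.2200.
(Since a = 15 > μ = 3.3000, the bound 11/50 is < 1 and informative.)

P[X ≥ 15] ≤ 11/50 ≈ 0.2200.


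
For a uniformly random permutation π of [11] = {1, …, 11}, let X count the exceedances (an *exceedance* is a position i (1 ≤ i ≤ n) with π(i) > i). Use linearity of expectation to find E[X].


Write X = Σ_{i=1}^{11} X_i, where X_i = 1_{π(i) > i}.
For each fixed i, π(i) is uniform over {1, …, 11} (marginal of a uniform permutation), so P[π(i) > i] = (n − i)/n. Summing: Σ_{i=1}^{11} (n − i)/n = (0 + 1 + … + 10)/11 = 11(11 − 1)/(2·11) = (11 − 1)/2.
Hence E[X] = Σ_{i=1}^{11} (11 − i)/11 = 5 ≈ 5.000000.

E[X] = 5 = 5.000000.


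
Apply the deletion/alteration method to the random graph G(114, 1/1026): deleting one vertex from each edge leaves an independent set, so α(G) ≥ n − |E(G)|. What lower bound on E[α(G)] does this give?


E[|E(G)|] = C(114, 2)·p = 6441 · (1/1026) = 113/18.
E[α(G)] ≥ n − E[|E(G)|] = 114 − 113/18 = 1939/18.
Numerically: ≈ 107.722.
(This is only a lower bound; the true E[α(G)] may be larger.)

E[α(G)] ≥ 1939/18 ≈ 107.722.


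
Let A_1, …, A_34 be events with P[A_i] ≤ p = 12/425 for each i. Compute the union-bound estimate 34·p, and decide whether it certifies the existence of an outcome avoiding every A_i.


Union bound: P[∪_{i=1}^{34} A_i] ≤ Σ_i P[A_i] ≤ 34·p = 34·(12/425) = 24/25.
Numerically: 24/25 ≈ 0.960000.
Is 24/25 < 1? YES.
Since P[∪ A_i] ≤ 24/25 < 1, the complement has P[∩ A_i^c] ≥ 1 − 24/25 = 1/25 > 0, so some outcome avoids every A_i.

34·p = 24/25 ≈ 0.960000; existence CERTIFIED by the union bound.


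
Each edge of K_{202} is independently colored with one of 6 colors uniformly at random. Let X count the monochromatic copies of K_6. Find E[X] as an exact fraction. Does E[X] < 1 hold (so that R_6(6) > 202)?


E[X] = C(202, 6) · 6^{1 − 15} = 87544611330 · 6^{−14} = 87544611330/78364164096.
As a reduced fraction: E[X] = 14590768555/13060694016 ≈ 1.1172.
Is E[X] < 1? NO.
Since E[X] ≥ 1, the first-moment bound is inconclusive at n = 202; it does NOT by itself certify R_6(6) > 202.

E[X] = 14590768555/13060694016 ≈ 1.1172; E[X] ≥ 1; first-moment method inconclusive here.


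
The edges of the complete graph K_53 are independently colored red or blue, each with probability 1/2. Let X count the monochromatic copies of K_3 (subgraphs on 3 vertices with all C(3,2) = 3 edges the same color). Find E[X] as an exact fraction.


Let X = Σ_S X_S over the C(53, 3) = 23426 subsets S of size 3, where X_S = 1 if the K_3 on S is monochromatic.
For a fixed S, the K_3 on S has C(3, 2) = 3 edges. P[all 3 edges red] = (1/2)^3, and likewise for blue, so P[monochromatic] = 2·(1/2)^3 = 2^{1 − 3} = 1/4.
By linearity of expectation: E[X] = C(53, 3) · 2^{1 − 3} = 23426 · 1/4 = 11713/2.
Numerically: E[X] ≈ 5856.500.

E[X] = C(53,3)·2^(1−C(3,2)) = 11713/2 ≈ 5856.500.


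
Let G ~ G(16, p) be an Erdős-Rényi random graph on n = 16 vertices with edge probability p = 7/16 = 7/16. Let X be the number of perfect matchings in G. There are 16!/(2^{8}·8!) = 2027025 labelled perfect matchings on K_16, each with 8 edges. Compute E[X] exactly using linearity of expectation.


K_16 has 16!/(2^{8}·8!) = 2027025 labelled perfect matchings.
For each such perfect matching H, let X_H = 1 if all 8 edges of H are present in G. Then P[X_H = 1] = p^{8} = (7/16)^{8} = 5764801/4294967296.
Summing the indicators: E[X] = Σ_H E[X_H] = 2027025 · p^{8} = 2027025 · 5764801/4294967296 = 11685395747025/4294967296.
Numerically: E[X] ≈ 2721.

E[X] = 2027025 · (7/16)^{8} = 11685395747025/4294967296 ≈ 2721.


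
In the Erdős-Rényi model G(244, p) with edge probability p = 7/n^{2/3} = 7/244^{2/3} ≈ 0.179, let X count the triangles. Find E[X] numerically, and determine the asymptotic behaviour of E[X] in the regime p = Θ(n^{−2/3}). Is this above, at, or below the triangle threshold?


Number of potential triangles: C(244, 3) = 2391444.
Each occurs with probability p³ ≈ (0.179)³ ≈ 5.76122e-03.
By linearity: E[X] = C(244, 3)·p³ ≈ 2391444 · 5.76122e-03 ≈ 13777.635.
Since α = 2/3 < 1, p = c/n^{2/3} ≫ 1/n is above the triangle threshold p ~ 1/n. Asymptotically E[X] ~ (c³/6)·n^{3(1−α)} = (7³/6)·n^{1} → ∞; triangles are abundant w.h.p.

E[X] ≈ 13777.635; in regime p = Θ(1/n^{2/3}) E[X] diverges (above the triangle threshold p ~ 1/n).


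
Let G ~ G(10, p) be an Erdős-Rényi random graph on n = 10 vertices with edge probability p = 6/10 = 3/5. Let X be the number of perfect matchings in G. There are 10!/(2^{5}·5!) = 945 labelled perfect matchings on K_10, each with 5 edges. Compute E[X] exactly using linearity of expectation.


K_10 has 10!/(2^{5}·5!) = 945 labelled perfect matchings.
For each such perfect matching H, let X_H = 1 if all 5 edges of H are present in G. Then P[X_H = 1] = p^{5} = (3/5)^{5} = 243/3125.
Summing the indicators: E[X] = Σ_H E[X_H] = 945 · p^{5} = 945 · 243/3125 = 45927/625.
Numerically: E[X] ≈ 73.4832.

E[X] = 945 · (3/5)^{5} = 45927/625 ≈ 73.4832.


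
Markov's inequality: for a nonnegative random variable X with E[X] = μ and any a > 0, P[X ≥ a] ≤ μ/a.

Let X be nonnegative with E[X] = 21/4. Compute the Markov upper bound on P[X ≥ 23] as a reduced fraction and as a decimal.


μ = E[X] = 21/4, a = 23.
Markov: P[X ≥ 23] ≤ μ/a = (21/4)/23 = 21/92.
Numerically: ≈ 0.228261.
(Since a = 23 > μ = 5.250000, the bound 21/92 is < 1 and informative.)

P[X ≥ 23] ≤ 21/92 ≈ 0.228261.


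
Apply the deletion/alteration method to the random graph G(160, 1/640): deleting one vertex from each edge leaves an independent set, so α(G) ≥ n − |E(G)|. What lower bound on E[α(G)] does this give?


E[|E(G)|] = C(160, 2)·p = 12720 · (1/640) = 159/8.
E[α(G)] ≥ n − E[|E(G)|] = 160 − 159/8 = 1121/8.
Numerically: ≈ 140.12500.
(This is only a lower bound; the true E[α(G)] may be larger.)

E[α(G)] ≥ 1121/8 ≈ 140.12500.


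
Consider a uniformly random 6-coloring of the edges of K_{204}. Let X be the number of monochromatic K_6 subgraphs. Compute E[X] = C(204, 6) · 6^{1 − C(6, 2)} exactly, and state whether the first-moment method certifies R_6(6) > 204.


E[X] = C(204, 6) · 6^{1 − 15} = 92944609660 · 6^{−14} = 92944609660/78364164096.
As a reduced fraction: E[X] = 23236152415/19591041024 ≈ 1.18606.
Is E[X] < 1? NO.
Since E[X] ≥ 1, the first-moment bound is inconclusive at n = 204; it does NOT by itself certify R_6(6) > 204.

E[X] = 23236152415/19591041024 ≈ 1.18606; E[X] ≥ 1; first-moment method inconclusive here.


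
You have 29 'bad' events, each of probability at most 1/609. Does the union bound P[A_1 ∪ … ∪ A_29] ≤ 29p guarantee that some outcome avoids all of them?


Union bound: P[∪_{i=1}^{29} A_i] ≤ Σ_i P[A_i] ≤ 29·p = 29·(1/609) = 1/21.
Numerically: 1/21 ≈ 0.0476190.
Is 1/21 < 1? YES.
Since P[∪ A_i] ≤ 1/21 < 1, the complement has P[∩ A_i^c] ≥ 1 − 1/21 = 20/21 > 0, so some outcome avoids every A_i.

29·p = 1/21 ≈ 0.0476190; existence CERTIFIED by the union bound.


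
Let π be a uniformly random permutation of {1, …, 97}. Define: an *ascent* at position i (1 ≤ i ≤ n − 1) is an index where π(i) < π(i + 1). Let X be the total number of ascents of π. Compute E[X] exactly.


Write X = Σ X_I over i = 1, …, 96, with X_I the indicator of one ascent.
There are 96 indicators.
For each fixed i, the pair (π(i), π(i+1)) is a uniformly random ordered pair of distinct values from {1, …, 97}; by symmetry P[π(i) < π(i+1)] = 1/2.
By linearity: E[X] = 96 · (1/2) = (97 − 1) · (1/2) = 48 ≈ 48.00000.

E[X] = 48 = 48.00000.


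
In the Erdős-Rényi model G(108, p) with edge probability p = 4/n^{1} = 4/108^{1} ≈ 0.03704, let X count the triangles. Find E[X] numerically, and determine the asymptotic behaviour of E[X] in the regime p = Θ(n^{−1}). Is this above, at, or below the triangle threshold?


Number of potential triangles: C(108, 3) = 204156.
Each occurs with probability p³ ≈ (0.03704)³ ≈ 5.080526e-05.
By linearity: E[X] = C(108, 3)·p³ ≈ 204156 · 5.080526e-05 ≈ 10.3722.
Here α = 1, so p = 4/n is exactly at the triangle threshold p ~ 1/n. Asymptotically E[X] → c³/6 = 4³/6 = 32/3 ≈ 10.6667, a bounded constant. In this regime the triangle count is asymptotically Poisson(c³/6).

E[X] ≈ 10.3722; in regime p = Θ(1/n^{1}) E[X] stays bounded (at the triangle threshold p ~ 1/n).


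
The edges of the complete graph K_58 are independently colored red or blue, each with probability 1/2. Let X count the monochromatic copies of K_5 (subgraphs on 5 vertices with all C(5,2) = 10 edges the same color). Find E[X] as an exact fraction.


Let X = Σ_S X_S over the C(58, 5) = 4582116 subsets S of size 5, where X_S = 1 if the K_5 on S is monochromatic.
For a fixed S, the K_5 on S has C(5, 2) = 10 edges. P[all 10 edges red] = (1/2)^10, and likewise for blue, so P[monochromatic] = 2·(1/2)^10 = 2^{1 − 10} = 1/512.
By linearity of expectation: E[X] = C(58, 5) · 2^{1 − 10} = 4582116 · 1/512 = 1145529/128.
Numerically: E[X] ≈ 8949.445.

E[X] = C(58,5)·2^(1−C(5,2)) = 1145529/128 ≈ 8949.445.


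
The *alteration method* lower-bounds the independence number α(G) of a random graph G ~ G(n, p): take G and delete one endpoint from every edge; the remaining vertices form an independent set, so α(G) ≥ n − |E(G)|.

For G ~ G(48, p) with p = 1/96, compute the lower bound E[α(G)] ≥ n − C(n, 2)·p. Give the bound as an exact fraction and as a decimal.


E[|E(G)|] = C(48, 2)·p = 1128 · (1/96) = 47/4.
E[α(G)] ≥ n − E[|E(G)|] = 48 − 47/4 = 145/4.
Numerically: ≈ 36.250.
(This is only a lower bound; the true E[α(G)] may be larger.)

E[α(G)] ≥ 145/4 ≈ 36.250.
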